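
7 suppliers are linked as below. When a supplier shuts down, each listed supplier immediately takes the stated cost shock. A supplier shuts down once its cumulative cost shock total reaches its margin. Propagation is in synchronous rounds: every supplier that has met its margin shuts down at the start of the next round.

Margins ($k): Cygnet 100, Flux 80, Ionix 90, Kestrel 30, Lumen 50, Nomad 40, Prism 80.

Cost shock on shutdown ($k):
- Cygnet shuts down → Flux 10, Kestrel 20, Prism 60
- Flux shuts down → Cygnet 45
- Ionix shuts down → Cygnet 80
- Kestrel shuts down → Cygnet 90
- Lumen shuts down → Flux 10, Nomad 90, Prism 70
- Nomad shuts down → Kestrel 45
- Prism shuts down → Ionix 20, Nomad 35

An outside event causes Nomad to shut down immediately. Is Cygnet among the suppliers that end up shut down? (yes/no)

Round 1 — Nomad shuts down (initial).
  Kestrel: +45 → 45 ≥ 30
Round 2 — Kestrel shuts down.
  Cygnet: +90 → 90 < 100
No further shutdowns.

no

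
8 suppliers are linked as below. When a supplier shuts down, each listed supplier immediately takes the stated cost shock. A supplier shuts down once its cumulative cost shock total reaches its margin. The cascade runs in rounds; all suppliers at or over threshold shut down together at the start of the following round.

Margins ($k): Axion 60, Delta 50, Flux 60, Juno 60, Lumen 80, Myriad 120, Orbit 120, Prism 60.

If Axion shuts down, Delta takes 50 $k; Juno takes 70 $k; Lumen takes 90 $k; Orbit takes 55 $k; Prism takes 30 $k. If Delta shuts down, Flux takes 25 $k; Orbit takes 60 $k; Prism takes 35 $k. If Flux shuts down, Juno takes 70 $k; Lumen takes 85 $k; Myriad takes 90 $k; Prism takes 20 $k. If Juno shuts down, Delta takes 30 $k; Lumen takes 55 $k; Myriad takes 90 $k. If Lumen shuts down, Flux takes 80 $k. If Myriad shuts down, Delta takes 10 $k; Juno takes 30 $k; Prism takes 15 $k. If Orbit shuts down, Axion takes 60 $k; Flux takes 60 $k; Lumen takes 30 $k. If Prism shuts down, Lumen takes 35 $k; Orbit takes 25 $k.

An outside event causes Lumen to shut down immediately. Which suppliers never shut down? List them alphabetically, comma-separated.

Round 1 — Lumen shuts down (initial).
  Flux: +80 → 80 ≥ 60
Round 2 — Flux shuts down.
  Juno: +70 → 70 ≥ 60
  Myriad: +90 → 90 < 120
  Prism: +20 → 20 < 60
Round 3 — Juno shuts down.
  Delta: +30 → 30 < 50
  Myriad: +90 → 180 ≥ 120
Round 4 — Myriad shuts down.
  Delta: +10 → 40 < 50
  Prism: +15 → 35 < 60
No further shutdowns.

Axion, Delta, Orbit, Prism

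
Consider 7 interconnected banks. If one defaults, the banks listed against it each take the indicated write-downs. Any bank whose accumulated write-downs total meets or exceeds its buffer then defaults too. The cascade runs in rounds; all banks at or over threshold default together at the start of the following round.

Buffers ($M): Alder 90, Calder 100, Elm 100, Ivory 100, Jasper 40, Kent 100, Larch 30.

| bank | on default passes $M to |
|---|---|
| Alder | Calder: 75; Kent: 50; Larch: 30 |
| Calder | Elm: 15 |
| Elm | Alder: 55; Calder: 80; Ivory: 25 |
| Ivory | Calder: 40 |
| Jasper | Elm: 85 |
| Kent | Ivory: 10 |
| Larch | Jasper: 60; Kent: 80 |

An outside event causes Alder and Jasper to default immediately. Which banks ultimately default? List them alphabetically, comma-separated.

Round 1 — Alder, Jasper default (initial).
  Calder: +75 → 75 < 100
  Elm: +85 → 85 < 100
  Kent: +50 → 50 < 100
  Larch: +30 → 30 ≥ 30
Round 2 — Larch defaults.
  Kent: +80 → 130 ≥ 100
Round 3 — Kent defaults.
  Ivory: +10 → 10 < 100
No further defaults.

Alder, Jasper, Kent, Larch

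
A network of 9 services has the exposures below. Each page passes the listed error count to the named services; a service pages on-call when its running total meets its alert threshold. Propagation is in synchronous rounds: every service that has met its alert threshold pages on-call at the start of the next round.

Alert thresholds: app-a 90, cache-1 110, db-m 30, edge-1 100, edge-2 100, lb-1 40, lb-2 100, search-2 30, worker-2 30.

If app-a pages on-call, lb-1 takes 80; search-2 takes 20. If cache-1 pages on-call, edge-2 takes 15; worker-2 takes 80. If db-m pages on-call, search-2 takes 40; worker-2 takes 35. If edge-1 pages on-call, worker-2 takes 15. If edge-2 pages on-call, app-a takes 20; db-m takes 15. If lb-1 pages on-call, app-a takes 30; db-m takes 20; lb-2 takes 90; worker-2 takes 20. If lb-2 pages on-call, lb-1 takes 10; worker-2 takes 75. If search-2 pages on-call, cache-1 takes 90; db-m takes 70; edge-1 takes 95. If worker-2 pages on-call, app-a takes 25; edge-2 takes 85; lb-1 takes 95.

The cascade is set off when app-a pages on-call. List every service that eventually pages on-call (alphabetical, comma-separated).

Round 1 — app-a pages on-call (initial).
  lb-1: +80 → 80 ≥ 40
  search-2: +20 → 20 < 30
Round 2 — lb-1 pages on-call.
  db-m: +20 → 20 < 30
  lb-2: +90 → 90 < 100
  worker-2: +20 → 20 < 30
No further pages.

app-a, lb-1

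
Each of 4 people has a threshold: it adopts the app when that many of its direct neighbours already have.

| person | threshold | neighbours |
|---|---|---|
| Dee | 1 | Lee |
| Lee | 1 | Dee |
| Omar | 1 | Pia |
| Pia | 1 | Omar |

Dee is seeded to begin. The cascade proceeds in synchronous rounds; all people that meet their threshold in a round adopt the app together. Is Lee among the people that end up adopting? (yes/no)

yes

Round 1 — Dee adopts the app (initial).
Round 2 — checking thresholds:
  Lee: 1 of 1 neighbours ≥ 1, adopts the app.
Round 3 — no new adoptions; cascade stops.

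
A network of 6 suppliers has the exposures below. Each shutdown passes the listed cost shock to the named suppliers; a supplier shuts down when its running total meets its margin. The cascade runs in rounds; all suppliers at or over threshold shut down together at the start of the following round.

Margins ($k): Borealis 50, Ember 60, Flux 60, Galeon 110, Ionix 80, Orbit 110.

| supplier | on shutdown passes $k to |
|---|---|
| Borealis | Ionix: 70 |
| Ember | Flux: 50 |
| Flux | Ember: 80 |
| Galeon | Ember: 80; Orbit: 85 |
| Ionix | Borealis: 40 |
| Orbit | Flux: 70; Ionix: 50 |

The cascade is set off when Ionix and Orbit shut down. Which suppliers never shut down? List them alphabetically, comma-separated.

Round 1 — Ionix, Orbit shut down (initial).
  Borealis: +40 → 40 < 50
  Flux: +70 → 70 ≥ 60
Round 2 — Flux shuts down.
  Ember: +80 → 80 ≥ 60
Round 3 — Ember shuts down.
No further shutdowns.

Borealis, Galeon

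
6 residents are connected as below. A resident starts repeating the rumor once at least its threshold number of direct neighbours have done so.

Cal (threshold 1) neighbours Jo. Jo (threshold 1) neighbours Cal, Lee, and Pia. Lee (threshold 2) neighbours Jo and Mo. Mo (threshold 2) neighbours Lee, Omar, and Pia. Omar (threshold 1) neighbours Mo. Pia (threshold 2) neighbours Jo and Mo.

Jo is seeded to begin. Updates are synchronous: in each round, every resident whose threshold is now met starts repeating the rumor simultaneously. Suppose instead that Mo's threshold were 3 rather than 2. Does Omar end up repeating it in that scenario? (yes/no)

no

With Mo's threshold at 3:
Round 1 — Jo starts repeating the rumor (initial).
Round 2 — checking thresholds:
  Cal: 1 of 1 neighbours ≥ 1, starts repeating the rumor.
  Lee: 1 of 2 neighbours < 2, below threshold.
  Pia: 1 of 2 neighbours < 2, below threshold.
Round 3 — no new spreads; cascade stops.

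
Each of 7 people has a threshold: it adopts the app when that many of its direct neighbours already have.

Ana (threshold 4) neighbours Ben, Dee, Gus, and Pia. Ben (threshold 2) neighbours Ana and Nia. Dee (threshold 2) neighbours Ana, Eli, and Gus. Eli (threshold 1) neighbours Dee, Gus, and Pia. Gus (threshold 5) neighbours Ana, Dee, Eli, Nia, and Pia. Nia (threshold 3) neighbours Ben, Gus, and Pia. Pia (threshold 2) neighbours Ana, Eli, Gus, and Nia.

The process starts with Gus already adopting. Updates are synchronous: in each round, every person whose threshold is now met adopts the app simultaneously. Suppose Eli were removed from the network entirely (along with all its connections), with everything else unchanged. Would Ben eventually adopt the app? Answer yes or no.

With Eli removed:
Round 1 — Gus adopts the app (initial).
Round 2 — no new adoptions; cascade stops.

no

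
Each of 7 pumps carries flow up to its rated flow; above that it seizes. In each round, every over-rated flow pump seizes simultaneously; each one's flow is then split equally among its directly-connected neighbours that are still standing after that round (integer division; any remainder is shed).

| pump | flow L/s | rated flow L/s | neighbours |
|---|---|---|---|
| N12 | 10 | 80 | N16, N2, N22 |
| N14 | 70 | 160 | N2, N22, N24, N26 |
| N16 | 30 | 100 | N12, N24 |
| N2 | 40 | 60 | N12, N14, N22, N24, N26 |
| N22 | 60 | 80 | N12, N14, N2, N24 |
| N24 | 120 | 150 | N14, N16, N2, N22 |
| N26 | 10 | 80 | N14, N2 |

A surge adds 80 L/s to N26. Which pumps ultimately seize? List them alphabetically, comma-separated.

Round 1 — N26 at 90 > 80. N26 seizes.
  N26 sheds 90 L/s to N14, N2: 45 each.
    N14: 70+45 = 115 ≤ 160
    N2: 40+45 = 85 > 60
Round 2 — N2 seizes.
  N2 sheds 85 L/s to N12, N14, N22, N24: 21 each (1 lost).
    N12: 10+21 = 31 ≤ 80
    N14: 115+21 = 136 ≤ 160
    N22: 60+21 = 81 > 80
    N24: 120+21 = 141 ≤ 150
Round 3 — N22 seizes.
  N22 sheds 81 L/s to N12, N14, N24: 27 each.
    N12: 31+27 = 58 ≤ 80
    N14: 136+27 = 163 > 160
    N24: 141+27 = 168 > 150
Round 4 — N14, N24 seize.
  N14 sheds 163 L/s: no online neighbours, lost.
  N24 sheds 168 L/s to N16: 168 each.
    N16: 30+168 = 198 > 100
Round 5 — N16 seizes.
  N16 sheds 198 L/s to N12: 198 each.
    N12: 58+198 = 256 > 80
Round 6 — N12 seizes.
  N12 sheds 256 L/s: no online neighbours, lost.
No further seizures.

N12, N14, N16, N2, N22, N24, N26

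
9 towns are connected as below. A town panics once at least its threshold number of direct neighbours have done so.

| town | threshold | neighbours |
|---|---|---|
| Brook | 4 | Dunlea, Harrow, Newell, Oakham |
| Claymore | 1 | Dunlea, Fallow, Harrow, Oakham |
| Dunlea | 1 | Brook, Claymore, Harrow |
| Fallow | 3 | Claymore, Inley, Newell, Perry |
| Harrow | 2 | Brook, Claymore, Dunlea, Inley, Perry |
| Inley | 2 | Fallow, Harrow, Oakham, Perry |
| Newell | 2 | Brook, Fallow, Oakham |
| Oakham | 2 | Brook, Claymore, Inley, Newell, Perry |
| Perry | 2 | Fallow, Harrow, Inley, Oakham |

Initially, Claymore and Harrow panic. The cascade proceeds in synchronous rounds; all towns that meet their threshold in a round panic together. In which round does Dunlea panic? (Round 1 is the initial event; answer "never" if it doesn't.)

Round 1 — Claymore, Harrow panic (initial).
Round 2 — checking thresholds:
  Brook: 1 of 4 neighbours < 4, not yet.
  Dunlea: 2 of 3 neighbours ≥ 1, panics.
  Fallow: 1 of 4 neighbours < 3, not yet.
  Inley: 1 of 4 neighbours < 2, not yet.
  Oakham: 1 of 5 neighbours < 2, not yet.
  Perry: 1 of 4 neighbours < 2, not yet.
Round 3 — no new panics; cascade stops.

2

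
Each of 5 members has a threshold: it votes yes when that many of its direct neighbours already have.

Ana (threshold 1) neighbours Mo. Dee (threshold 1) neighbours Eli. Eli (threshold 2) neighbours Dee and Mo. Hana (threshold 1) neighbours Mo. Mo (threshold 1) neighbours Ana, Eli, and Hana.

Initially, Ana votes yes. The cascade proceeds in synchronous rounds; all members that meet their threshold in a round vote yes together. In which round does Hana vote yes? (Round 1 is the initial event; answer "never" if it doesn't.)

Round 1 — Ana votes yes (initial).
Round 2 — checking thresholds:
  Mo: 1 of 3 neighbours ≥ 1, votes yes.
Round 3 — checking thresholds:
  Eli: 1 of 2 neighbours < 2, below threshold.
  Hana: 1 of 1 neighbours ≥ 1, votes yes.
Round 4 — no new yes votes; cascade stops.

3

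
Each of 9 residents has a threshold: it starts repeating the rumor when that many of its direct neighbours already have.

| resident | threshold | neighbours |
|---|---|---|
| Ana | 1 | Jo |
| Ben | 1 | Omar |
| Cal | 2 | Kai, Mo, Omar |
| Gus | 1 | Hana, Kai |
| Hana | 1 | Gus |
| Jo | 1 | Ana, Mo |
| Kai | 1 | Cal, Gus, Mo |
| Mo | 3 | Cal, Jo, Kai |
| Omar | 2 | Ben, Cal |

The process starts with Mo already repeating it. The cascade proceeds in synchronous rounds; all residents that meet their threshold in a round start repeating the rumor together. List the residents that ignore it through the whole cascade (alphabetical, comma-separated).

Ben, Omar

Round 1 — Mo starts repeating the rumor (initial).
Round 2 — checking thresholds:
  Cal: 1 of 3 neighbours < 2, holds.
  Jo: 1 of 2 neighbours ≥ 1, starts repeating the rumor.
  Kai: 1 of 3 neighbours ≥ 1, starts repeating the rumor.
Round 3 — checking thresholds:
  Ana: 1 of 1 neighbours ≥ 1, starts repeating the rumor.
  Cal: 2 of 3 neighbours ≥ 2, starts repeating the rumor.
  Gus: 1 of 2 neighbours ≥ 1, starts repeating the rumor.
Round 4 — checking thresholds:
  Hana: 1 of 1 neighbours ≥ 1, starts repeating the rumor.
  Omar: 1 of 2 neighbours < 2, holds.
Round 5 — no new spreads; cascade stops.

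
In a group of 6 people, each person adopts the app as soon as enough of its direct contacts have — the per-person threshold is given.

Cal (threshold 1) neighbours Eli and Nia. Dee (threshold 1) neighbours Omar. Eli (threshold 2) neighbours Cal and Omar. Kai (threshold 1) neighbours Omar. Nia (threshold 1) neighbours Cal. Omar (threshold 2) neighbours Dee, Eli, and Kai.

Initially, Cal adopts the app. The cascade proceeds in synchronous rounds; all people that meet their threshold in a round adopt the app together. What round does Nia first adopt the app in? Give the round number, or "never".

Round 1 — Cal adopts the app (initial).
Round 2 — checking thresholds:
  Eli: 1 of 2 neighbours < 2, not yet.
  Nia: 1 of 1 neighbours ≥ 1, adopts the app.
Round 3 — no new adoptions; cascade stops.

2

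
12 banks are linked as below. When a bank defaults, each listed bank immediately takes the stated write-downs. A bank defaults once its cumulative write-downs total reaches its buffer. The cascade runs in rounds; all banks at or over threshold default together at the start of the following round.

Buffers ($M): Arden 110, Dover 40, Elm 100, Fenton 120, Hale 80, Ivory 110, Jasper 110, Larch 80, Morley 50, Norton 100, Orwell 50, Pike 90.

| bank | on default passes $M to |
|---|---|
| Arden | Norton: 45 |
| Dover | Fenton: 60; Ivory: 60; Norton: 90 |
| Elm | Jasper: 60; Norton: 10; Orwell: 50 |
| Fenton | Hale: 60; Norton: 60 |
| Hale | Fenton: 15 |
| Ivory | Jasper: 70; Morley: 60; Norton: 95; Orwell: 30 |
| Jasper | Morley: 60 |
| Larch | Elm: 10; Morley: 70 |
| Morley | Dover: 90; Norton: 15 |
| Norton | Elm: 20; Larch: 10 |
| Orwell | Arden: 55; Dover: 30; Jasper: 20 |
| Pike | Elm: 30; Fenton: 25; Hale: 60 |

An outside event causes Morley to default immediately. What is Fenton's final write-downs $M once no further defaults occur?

60

Round 1 — Morley defaults (initial).
  Dover: +90 → 90 ≥ 40
  Norton: +15 → 15 < 100
Round 2 — Dover defaults.
  Fenton: +60 → 60 < 120
  Ivory: +60 → 60 < 110
  Norton: +90 → 105 ≥ 100
Round 3 — Norton defaults.
  Elm: +20 → 20 < 100
  Larch: +10 → 10 < 80
No further defaults.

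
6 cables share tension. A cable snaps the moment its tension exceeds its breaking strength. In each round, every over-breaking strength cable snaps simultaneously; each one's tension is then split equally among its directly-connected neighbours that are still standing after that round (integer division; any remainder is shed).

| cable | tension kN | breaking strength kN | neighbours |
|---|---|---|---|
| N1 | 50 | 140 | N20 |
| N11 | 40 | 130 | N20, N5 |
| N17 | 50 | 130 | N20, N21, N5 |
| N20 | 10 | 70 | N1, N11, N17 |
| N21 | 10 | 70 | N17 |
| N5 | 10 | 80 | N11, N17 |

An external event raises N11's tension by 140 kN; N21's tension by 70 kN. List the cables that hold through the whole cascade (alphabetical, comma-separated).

N1

Round 1 — N11 at 180 > 130; N21 at 80 > 70. N11, N21 snap.
  N11 sheds 180 kN to N20, N5: 90 each.
    N20: 10+90 = 100 > 70
    N5: 10+90 = 100 > 80
  N21 sheds 80 kN to N17: 80 each.
    N17: 50+80 = 130 ≤ 130
Round 2 — N20, N5 snap.
  N20 sheds 100 kN to N1, N17: 50 each.
    N1: 50+50 = 100 ≤ 140
    N17: 130+50 = 180 > 130
  N5 sheds 100 kN to N17: 100 each.
    N17: 180+100 = 280 > 130
Round 3 — N17 snaps.
  N17 sheds 280 kN: no online neighbours, lost.
No further breaks.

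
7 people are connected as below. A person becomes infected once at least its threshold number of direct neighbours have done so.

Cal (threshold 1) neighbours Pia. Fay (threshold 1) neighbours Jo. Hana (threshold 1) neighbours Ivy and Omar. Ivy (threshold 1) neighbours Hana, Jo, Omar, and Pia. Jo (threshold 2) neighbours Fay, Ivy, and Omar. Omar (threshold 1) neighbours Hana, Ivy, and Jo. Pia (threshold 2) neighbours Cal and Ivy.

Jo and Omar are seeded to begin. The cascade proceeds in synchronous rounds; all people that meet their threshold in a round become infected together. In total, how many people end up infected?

Round 1 — Jo, Omar become infected (initial).
Round 2 — checking thresholds:
  Fay: 1 of 1 neighbours ≥ 1, becomes infected.
  Hana: 1 of 2 neighbours ≥ 1, becomes infected.
  Ivy: 2 of 4 neighbours ≥ 1, becomes infected.
Round 3 — no new infections; cascade stops.

5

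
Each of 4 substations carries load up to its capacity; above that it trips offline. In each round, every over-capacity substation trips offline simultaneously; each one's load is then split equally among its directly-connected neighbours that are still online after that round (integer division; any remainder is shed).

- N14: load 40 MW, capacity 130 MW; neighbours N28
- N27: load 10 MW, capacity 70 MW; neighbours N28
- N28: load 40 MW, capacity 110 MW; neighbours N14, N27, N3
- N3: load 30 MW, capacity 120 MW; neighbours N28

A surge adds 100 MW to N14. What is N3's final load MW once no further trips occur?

120

Round 1 — N14 at 140 > 130. N14 trips offline.
  N14 sheds 140 MW to N28: 140 each.
    N28: 40+140 = 180 > 110
Round 2 — N28 trips offline.
  N28 sheds 180 MW to N27, N3: 90 each.
    N27: 10+90 = 100 > 70
    N3: 30+90 = 120 ≤ 120
Round 3 — N27 trips offline.
  N27 sheds 100 MW: no online neighbours, lost.
No further trips.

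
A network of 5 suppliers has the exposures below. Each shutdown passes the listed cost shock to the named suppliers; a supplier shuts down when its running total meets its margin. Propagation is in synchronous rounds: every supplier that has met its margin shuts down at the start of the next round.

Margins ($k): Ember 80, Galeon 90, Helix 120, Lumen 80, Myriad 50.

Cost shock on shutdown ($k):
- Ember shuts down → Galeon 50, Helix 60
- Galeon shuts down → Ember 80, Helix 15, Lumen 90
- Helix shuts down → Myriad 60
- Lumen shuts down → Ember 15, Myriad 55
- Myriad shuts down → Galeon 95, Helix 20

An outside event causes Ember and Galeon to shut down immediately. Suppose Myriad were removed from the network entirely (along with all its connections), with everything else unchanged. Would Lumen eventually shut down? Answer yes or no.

With Myriad removed:
Round 1 — Ember, Galeon shut down (initial).
  Helix: +60+15 → 75 < 120
  Lumen: +90 → 90 ≥ 80
Round 2 — Lumen shuts down.
No further shutdowns.

yes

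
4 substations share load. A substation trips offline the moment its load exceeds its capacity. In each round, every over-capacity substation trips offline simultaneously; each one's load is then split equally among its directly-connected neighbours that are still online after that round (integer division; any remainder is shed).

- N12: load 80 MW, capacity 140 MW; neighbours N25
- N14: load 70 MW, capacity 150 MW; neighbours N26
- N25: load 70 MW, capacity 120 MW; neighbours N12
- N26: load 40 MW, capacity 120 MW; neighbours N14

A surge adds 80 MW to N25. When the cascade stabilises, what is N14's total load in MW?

Round 1 — N25 at 150 > 120. N25 trips offline.
  N25 sheds 150 MW to N12: 150 each.
    N12: 80+150 = 230 > 140
Round 2 — N12 trips offline.
  N12 sheds 230 MW: no online neighbours, lost.
No further trips.

70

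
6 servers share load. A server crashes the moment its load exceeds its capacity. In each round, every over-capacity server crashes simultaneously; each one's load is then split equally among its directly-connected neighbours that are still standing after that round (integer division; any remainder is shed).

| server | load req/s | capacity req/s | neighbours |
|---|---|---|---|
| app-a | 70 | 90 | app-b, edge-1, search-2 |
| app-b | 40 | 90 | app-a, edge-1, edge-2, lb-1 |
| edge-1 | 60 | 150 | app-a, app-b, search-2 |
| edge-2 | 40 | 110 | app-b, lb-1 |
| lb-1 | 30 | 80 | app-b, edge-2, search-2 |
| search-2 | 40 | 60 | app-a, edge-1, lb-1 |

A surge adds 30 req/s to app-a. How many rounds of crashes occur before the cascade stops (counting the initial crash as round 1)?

2

Round 1 — app-a at 100 > 90. app-a crashes.
  app-a sheds 100 req/s to app-b, edge-1, search-2: 33 each (1 lost).
    app-b: 40+33 = 73 ≤ 90
    edge-1: 60+33 = 93 ≤ 150
    search-2: 40+33 = 73 > 60
Round 2 — search-2 crashes.
  search-2 sheds 73 req/s to edge-1, lb-1: 36 each (1 lost).
    edge-1: 93+36 = 129 ≤ 150
    lb-1: 30+36 = 66 ≤ 80
No further crashes.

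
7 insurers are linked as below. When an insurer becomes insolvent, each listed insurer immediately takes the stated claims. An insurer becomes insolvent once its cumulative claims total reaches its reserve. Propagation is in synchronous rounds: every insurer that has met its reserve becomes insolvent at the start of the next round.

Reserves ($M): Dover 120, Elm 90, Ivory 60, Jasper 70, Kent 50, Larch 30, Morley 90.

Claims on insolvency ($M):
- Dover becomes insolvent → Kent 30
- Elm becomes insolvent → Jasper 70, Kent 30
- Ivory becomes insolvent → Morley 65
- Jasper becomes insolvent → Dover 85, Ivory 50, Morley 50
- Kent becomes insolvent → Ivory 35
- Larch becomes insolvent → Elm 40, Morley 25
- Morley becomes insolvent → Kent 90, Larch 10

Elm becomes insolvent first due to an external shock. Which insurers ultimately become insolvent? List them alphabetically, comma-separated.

Elm, Jasper

Round 1 — Elm becomes insolvent (initial).
  Jasper: +70 → 70 ≥ 70
  Kent: +30 → 30 < 50
Round 2 — Jasper becomes insolvent.
  Dover: +85 → 85 < 120
  Ivory: +50 → 50 < 60
  Morley: +50 → 50 < 90
No further insolvencies.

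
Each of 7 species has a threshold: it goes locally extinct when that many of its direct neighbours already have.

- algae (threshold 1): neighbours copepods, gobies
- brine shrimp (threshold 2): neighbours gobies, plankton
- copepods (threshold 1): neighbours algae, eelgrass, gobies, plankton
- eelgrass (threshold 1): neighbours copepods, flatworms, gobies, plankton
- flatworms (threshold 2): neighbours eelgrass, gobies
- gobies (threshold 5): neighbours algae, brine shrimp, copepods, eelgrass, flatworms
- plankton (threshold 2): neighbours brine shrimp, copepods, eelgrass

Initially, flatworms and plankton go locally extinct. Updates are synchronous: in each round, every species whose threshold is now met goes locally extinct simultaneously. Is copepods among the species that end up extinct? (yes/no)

Round 1 — flatworms, plankton go locally extinct (initial).
Round 2 — checking thresholds:
  brine shrimp: 1 of 2 neighbours < 2, not yet.
  copepods: 1 of 4 neighbours ≥ 1, goes locally extinct.
  eelgrass: 2 of 4 neighbours ≥ 1, goes locally extinct.
  gobies: 1 of 5 neighbours < 5, not yet.
Round 3 — checking thresholds:
  algae: 1 of 2 neighbours ≥ 1, goes locally extinct.
  brine shrimp: 1 of 2 neighbours < 2, not yet.
  gobies: 3 of 5 neighbours < 5, not yet.
Round 4 — no new extinctions; cascade stops.

yes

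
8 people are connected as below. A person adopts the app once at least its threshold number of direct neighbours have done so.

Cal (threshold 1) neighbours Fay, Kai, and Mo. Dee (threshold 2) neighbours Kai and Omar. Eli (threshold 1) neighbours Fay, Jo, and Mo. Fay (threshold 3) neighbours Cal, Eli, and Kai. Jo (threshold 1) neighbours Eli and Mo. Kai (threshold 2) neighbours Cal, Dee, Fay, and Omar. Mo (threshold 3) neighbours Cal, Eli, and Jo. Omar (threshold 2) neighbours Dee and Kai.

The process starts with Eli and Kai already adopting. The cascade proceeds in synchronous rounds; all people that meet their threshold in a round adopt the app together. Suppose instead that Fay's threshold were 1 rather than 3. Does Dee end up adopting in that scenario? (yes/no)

With Fay's threshold at 1:
Round 1 — Eli, Kai adopt the app (initial).
Round 2 — checking thresholds:
  Cal: 1 of 3 neighbours ≥ 1, adopts the app.
  Dee: 1 of 2 neighbours < 2, holds.
  Fay: 2 of 3 neighbours ≥ 1, adopts the app.
  Jo: 1 of 2 neighbours ≥ 1, adopts the app.
  Mo: 1 of 3 neighbours < 3, holds.
  Omar: 1 of 2 neighbours < 2, holds.
Round 3 — checking thresholds:
  Dee: 1 of 2 neighbours < 2, holds.
  Mo: 3 of 3 neighbours ≥ 3, adopts the app.
  Omar: 1 of 2 neighbours < 2, holds.
Round 4 — no new adoptions; cascade stops.

no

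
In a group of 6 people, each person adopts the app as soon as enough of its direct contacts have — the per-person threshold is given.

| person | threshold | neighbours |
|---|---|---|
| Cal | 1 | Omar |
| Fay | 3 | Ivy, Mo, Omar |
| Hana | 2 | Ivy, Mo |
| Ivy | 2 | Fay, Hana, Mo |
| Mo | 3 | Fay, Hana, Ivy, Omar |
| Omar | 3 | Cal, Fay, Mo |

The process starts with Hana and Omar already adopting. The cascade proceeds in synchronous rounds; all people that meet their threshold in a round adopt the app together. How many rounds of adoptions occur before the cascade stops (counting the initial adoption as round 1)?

Round 1 — Hana, Omar adopt the app (initial).
Round 2 — checking thresholds:
  Cal: 1 of 1 neighbours ≥ 1, adopts the app.
  Fay: 1 of 3 neighbours < 3, holds.
  Ivy: 1 of 3 neighbours < 2, holds.
  Mo: 2 of 4 neighbours < 3, holds.
Round 3 — no new adoptions; cascade stops.

2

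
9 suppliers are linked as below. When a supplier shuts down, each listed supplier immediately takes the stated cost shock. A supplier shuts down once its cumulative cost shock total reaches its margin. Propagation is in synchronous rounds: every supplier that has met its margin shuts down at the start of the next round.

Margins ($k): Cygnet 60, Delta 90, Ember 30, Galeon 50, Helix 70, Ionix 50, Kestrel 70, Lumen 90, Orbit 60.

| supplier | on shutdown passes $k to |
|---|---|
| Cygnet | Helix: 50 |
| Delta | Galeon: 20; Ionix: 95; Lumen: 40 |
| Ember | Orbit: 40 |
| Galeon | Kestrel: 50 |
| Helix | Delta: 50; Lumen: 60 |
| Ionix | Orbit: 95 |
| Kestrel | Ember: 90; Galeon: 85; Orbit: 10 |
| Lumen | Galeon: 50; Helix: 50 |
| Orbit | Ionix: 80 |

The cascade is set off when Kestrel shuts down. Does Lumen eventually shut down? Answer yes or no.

Round 1 — Kestrel shuts down (initial).
  Ember: +90 → 90 ≥ 30
  Galeon: +85 → 85 ≥ 50
  Orbit: +10 → 10 < 60
Round 2 — Ember, Galeon shut down.
  Orbit: +40 → 50 < 60
No further shutdowns.

no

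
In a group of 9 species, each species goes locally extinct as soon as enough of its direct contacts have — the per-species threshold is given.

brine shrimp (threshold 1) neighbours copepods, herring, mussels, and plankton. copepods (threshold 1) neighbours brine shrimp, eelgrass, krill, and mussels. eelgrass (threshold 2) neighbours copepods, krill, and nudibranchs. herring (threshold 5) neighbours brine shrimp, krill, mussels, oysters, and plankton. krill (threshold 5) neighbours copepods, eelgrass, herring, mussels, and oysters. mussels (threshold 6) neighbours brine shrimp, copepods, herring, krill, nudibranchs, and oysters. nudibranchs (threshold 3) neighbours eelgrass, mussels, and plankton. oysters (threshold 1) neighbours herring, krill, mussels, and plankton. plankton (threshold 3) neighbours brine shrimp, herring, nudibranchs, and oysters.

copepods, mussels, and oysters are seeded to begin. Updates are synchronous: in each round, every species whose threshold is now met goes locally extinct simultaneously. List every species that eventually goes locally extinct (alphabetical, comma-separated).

brine shrimp, copepods, mussels, oysters

Round 1 — copepods, mussels, oysters go locally extinct (initial).
Round 2 — checking thresholds:
  brine shrimp: 2 of 4 neighbours ≥ 1, goes locally extinct.
  eelgrass: 1 of 3 neighbours < 2, below threshold.
  herring: 2 of 5 neighbours < 5, below threshold.
  krill: 3 of 5 neighbours < 5, below threshold.
  nudibranchs: 1 of 3 neighbours < 3, below threshold.
  plankton: 1 of 4 neighbours < 3, below threshold.
Round 3 — no new extinctions; cascade stops.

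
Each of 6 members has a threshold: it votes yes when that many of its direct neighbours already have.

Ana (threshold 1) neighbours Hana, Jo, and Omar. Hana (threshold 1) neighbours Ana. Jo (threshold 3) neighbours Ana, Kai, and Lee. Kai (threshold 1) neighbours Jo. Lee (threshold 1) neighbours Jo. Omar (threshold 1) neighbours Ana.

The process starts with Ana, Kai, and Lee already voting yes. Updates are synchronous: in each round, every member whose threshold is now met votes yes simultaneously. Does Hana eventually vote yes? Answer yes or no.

Round 1 — Ana, Kai, Lee vote yes (initial).
Round 2 — checking thresholds:
  Hana: 1 of 1 neighbours ≥ 1, votes yes.
  Jo: 3 of 3 neighbours ≥ 3, votes yes.
  Omar: 1 of 1 neighbours ≥ 1, votes yes.
Round 3 — no new yes votes; cascade stops.

yes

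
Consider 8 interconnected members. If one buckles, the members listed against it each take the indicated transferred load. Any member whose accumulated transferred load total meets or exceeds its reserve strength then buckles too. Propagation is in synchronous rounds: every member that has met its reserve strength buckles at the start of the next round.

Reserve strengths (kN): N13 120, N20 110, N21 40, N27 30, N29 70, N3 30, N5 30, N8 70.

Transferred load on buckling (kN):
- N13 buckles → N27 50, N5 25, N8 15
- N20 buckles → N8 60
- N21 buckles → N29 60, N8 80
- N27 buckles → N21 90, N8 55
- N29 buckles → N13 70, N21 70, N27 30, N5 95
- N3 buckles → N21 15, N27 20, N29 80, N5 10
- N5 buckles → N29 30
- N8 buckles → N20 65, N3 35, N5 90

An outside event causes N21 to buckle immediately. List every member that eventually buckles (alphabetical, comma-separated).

Round 1 — N21 buckles (initial).
  N29: +60 → 60 < 70
  N8: +80 → 80 ≥ 70
Round 2 — N8 buckles.
  N20: +65 → 65 < 110
  N3: +35 → 35 ≥ 30
  N5: +90 → 90 ≥ 30
Round 3 — N3, N5 buckle.
  N27: +20 → 20 < 30
  N29: +80+30 → 170 ≥ 70
Round 4 — N29 buckles.
  N13: +70 → 70 < 120
  N27: +30 → 50 ≥ 30
Round 5 — N27 buckles.
No further bucklings.

N21, N27, N29, N3, N5, N8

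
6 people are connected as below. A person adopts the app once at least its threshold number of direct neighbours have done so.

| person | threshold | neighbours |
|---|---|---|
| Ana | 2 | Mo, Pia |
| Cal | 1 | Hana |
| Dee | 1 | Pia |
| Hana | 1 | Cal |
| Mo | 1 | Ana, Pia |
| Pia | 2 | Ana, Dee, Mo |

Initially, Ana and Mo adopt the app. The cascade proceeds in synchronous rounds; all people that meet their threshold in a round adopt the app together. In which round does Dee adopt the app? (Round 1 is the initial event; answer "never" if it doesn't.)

3

Round 1 — Ana, Mo adopt the app (initial).
Round 2 — checking thresholds:
  Pia: 2 of 3 neighbours ≥ 2, adopts the app.
Round 3 — checking thresholds:
  Dee: 1 of 1 neighbours ≥ 1, adopts the app.
Round 4 — no new adoptions; cascade stops.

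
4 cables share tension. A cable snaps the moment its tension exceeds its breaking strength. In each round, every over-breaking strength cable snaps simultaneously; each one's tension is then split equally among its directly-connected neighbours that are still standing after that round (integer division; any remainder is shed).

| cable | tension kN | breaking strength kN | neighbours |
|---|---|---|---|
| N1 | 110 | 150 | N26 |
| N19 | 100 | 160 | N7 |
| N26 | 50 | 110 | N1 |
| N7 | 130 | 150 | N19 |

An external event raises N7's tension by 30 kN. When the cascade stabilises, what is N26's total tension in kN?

Round 1 — N7 at 160 > 150. N7 snaps.
  N7 sheds 160 kN to N19: 160 each.
    N19: 100+160 = 260 > 160
Round 2 — N19 snaps.
  N19 sheds 260 kN: no online neighbours, lost.
No further breaks.

50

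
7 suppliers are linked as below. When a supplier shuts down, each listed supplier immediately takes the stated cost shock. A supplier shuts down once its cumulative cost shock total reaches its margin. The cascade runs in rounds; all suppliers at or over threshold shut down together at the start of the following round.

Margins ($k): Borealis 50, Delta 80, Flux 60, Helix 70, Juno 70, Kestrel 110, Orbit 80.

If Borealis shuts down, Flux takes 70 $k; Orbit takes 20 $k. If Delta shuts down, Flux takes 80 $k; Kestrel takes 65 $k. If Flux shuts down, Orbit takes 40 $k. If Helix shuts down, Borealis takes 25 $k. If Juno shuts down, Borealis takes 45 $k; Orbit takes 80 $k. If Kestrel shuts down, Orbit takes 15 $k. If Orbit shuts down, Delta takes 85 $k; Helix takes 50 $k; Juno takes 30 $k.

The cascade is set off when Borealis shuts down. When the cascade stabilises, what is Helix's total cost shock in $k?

Round 1 — Borealis shuts down (initial).
  Flux: +70 → 70 ≥ 60
  Orbit: +20 → 20 < 80
Round 2 — Flux shuts down.
  Orbit: +40 → 60 < 80
No further shutdowns.

0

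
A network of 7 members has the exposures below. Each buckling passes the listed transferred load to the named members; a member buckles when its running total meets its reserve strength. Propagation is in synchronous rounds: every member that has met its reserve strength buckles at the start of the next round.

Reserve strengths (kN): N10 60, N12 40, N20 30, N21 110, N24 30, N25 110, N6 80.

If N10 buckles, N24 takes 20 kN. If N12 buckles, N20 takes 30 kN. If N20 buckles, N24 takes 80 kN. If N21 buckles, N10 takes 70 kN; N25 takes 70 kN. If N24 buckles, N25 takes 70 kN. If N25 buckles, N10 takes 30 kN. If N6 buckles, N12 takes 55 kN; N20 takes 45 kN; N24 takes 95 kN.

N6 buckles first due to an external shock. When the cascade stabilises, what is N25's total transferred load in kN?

Round 1 — N6 buckles (initial).
  N12: +55 → 55 ≥ 40
  N20: +45 → 45 ≥ 30
  N24: +95 → 95 ≥ 30
Round 2 — N12, N20, N24 buckle.
  N25: +70 → 70 < 110
No further bucklings.

70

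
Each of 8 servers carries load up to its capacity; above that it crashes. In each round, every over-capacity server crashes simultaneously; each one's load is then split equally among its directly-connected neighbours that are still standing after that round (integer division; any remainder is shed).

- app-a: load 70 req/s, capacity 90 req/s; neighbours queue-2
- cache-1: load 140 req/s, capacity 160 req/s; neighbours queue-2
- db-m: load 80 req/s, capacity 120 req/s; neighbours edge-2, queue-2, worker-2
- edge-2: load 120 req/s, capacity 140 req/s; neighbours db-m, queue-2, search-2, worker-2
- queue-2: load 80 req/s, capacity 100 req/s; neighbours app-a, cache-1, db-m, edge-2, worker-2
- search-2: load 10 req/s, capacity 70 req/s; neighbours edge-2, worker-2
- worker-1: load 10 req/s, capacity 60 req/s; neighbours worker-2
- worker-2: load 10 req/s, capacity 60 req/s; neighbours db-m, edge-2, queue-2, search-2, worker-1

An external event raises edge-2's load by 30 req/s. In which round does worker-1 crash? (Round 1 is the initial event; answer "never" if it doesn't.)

Round 1 — edge-2 at 150 > 140. edge-2 crashes.
  edge-2 sheds 150 req/s to db-m, queue-2, search-2, worker-2: 37 each (2 lost).
    db-m: 80+37 = 117 ≤ 120
    queue-2: 80+37 = 117 > 100
    search-2: 10+37 = 47 ≤ 70
    worker-2: 10+37 = 47 ≤ 60
Round 2 — queue-2 crashes.
  queue-2 sheds 117 req/s to app-a, cache-1, db-m, worker-2: 29 each (1 lost).
    app-a: 70+29 = 99 > 90
    cache-1: 140+29 = 169 > 160
    db-m: 117+29 = 146 > 120
    worker-2: 47+29 = 76 > 60
Round 3 — app-a, cache-1, db-m, worker-2 crash.
  app-a sheds 99 req/s: no online neighbours, lost.
  cache-1 sheds 169 req/s: no online neighbours, lost.
  db-m sheds 146 req/s: no online neighbours, lost.
  worker-2 sheds 76 req/s to search-2, worker-1: 38 each.
    search-2: 47+38 = 85 > 70
    worker-1: 10+38 = 48 ≤ 60
Round 4 — search-2 crashes.
  search-2 sheds 85 req/s: no online neighbours, lost.
No further crashes.

never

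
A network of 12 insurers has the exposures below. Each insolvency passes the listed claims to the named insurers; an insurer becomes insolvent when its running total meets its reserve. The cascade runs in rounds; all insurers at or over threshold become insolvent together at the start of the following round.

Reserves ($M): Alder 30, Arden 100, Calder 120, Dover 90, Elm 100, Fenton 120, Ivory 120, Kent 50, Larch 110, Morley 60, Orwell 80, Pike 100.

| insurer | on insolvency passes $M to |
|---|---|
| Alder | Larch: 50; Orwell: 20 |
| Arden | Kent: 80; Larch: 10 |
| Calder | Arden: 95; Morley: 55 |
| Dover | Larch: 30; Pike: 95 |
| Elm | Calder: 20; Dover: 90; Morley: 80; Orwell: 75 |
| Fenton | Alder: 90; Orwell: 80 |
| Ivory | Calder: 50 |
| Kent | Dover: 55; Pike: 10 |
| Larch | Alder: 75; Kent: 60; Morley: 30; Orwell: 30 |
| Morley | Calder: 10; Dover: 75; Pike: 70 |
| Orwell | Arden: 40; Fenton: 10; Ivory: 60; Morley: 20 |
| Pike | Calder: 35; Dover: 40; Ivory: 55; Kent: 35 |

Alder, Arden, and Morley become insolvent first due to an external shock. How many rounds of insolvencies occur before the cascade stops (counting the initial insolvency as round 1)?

4

Round 1 — Alder, Arden, Morley become insolvent (initial).
  Calder: +10 → 10 < 120
  Dover: +75 → 75 < 90
  Kent: +80 → 80 ≥ 50
  Larch: +50+10 → 60 < 110
  Orwell: +20 → 20 < 80
  Pike: +70 → 70 < 100
Round 2 — Kent becomes insolvent.
  Dover: +55 → 130 ≥ 90
  Pike: +10 → 80 < 100
Round 3 — Dover becomes insolvent.
  Larch: +30 → 90 < 110
  Pike: +95 → 175 ≥ 100
Round 4 — Pike becomes insolvent.
  Calder: +35 → 45 < 120
  Ivory: +55 → 55 < 120
No further insolvencies.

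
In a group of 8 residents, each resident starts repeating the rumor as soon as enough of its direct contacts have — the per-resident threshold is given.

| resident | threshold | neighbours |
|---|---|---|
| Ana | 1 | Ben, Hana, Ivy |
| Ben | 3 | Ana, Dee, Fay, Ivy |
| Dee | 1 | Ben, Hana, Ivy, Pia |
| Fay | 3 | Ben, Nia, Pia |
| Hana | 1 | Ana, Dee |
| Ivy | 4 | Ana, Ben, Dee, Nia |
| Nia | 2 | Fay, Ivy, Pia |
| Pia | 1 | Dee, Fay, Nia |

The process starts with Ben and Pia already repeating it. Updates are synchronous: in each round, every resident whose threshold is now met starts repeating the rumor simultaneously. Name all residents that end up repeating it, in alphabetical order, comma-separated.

Ana, Ben, Dee, Hana, Pia

Round 1 — Ben, Pia start repeating the rumor (initial).
Round 2 — checking thresholds:
  Ana: 1 of 3 neighbours ≥ 1, starts repeating the rumor.
  Dee: 2 of 4 neighbours ≥ 1, starts repeating the rumor.
  Fay: 2 of 3 neighbours < 3, holds.
  Ivy: 1 of 4 neighbours < 4, holds.
  Nia: 1 of 3 neighbours < 2, holds.
Round 3 — checking thresholds:
  Fay: 2 of 3 neighbours < 3, holds.
  Hana: 2 of 2 neighbours ≥ 1, starts repeating the rumor.
  Ivy: 3 of 4 neighbours < 4, holds.
  Nia: 1 of 3 neighbours < 2, holds.
Round 4 — no new spreads; cascade stops.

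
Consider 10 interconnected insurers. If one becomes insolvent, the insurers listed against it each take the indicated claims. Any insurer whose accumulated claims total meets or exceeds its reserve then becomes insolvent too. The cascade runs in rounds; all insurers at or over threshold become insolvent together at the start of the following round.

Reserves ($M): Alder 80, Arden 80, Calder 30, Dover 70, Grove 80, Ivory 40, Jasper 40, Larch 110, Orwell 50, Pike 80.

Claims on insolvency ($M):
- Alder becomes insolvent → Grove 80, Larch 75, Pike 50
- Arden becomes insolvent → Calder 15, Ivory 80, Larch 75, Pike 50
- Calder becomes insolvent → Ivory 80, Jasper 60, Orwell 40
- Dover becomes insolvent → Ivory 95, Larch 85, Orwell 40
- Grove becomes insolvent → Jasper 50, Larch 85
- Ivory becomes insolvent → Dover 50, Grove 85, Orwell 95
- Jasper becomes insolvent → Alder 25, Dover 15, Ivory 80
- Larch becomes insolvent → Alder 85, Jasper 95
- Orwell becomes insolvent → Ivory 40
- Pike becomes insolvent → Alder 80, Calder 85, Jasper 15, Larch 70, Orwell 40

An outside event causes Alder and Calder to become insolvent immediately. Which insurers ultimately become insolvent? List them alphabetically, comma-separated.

Alder, Calder, Grove, Ivory, Jasper, Larch, Orwell

Round 1 — Alder, Calder become insolvent (initial).
  Grove: +80 → 80 ≥ 80
  Ivory: +80 → 80 ≥ 40
  Jasper: +60 → 60 ≥ 40
  Larch: +75 → 75 < 110
  Orwell: +40 → 40 < 50
  Pike: +50 → 50 < 80
Round 2 — Grove, Ivory, Jasper become insolvent.
  Dover: +50+15 → 65 < 70
  Larch: +85 → 160 ≥ 110
  Orwell: +95 → 135 ≥ 50
Round 3 — Larch, Orwell become insolvent.
No further insolvencies.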